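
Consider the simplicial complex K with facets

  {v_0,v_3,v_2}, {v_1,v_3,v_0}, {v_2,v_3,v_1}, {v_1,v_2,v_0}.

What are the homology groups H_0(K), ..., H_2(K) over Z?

Fix the vertex order v_0 < v_1 < v_2 < v_3 and write every simplex with vertices in increasing order. Then dim K = 2 and the simplices of K are:

  0-simplices (4): [v_0], [v_1], [v_2], [v_3]
  1-simplices (6): [v_0,v_1], [v_0,v_2], [v_0,v_3], [v_1,v_2], [v_1,v_3], [v_2,v_3]
  2-simplices (4): [v_0,v_1,v_2], [v_0,v_1,v_3], [v_0,v_2,v_3], [v_1,v_2,v_3]

Hence C_0 ≅ Z^4, C_1 ≅ Z^6, C_2 ≅ Z^4.

Boundary ∂_1: C_1 → C_0 is given by ∂[p,q] = [q] − [p]. For instance
  ∂[v_0,v_3] = [v_3] − [v_0].
The 4×6 boundary matrix has rank 3 and Smith normal form diag(1,1,1).

Boundary ∂_2: C_2 → C_1 acts by ∂[p,q,r] = [q,r] − [p,r] + [p,q]. For instance
  ∂[v_0,v_1,v_2] = [v_1,v_2] − [v_0,v_2] + [v_0,v_1],
  ∂[v_1,v_2,v_3] = [v_2,v_3] − [v_1,v_3] + [v_1,v_2].
As a 6×4 matrix over Z this has rank 3, with invariant factors (1,1,1).

From H_k ≅ ker(∂_k) / im(∂_{k+1}) we obtain:

  H_0: rank C_0 − rank ∂_1 = 4 − 3 = 1, and the invariant factors of ∂_1 are all 1, so H_0 = Z.
  H_1: rank ker ∂_1 − rank ∂_2 = (6 − 3) − 3 = 0, and the invariant factors of ∂_2 are all 1, so H_1 = 0.
  H_2: rank ker ∂_2 − rank ∂_3 = (4 − 3) − 0 = 1, and there is no ∂_3, so H_2 = Z.

As a check, the Euler characteristic is 4 − 6 + 4 = 2, which agrees with 1 − 0 + 1 = 2.

H_0 = Z,  H_1 = 0,  H_2 = Z.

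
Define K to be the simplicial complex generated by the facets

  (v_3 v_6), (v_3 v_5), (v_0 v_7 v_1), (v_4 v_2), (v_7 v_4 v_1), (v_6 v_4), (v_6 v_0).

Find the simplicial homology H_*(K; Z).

H_0 = Z,  H_1 = Z,  H_2 = 0.

K has 8 vertices, 10 edges, 2 triangles.
rank ∂_0 = 0, rank ∂_1 = 7 ⇒ b_0 = 8 − 0 − 7 = 1; all invariant factors of ∂_1 are 1 so no torsion. So H_0 = Z.
rank ∂_1 = 7, rank ∂_2 = 2 ⇒ b_1 = 10 − 7 − 2 = 1; all invariant factors of ∂_2 are 1 so no torsion. So H_1 = Z.
rank ∂_2 = 2, rank ∂_3 = 0 ⇒ b_2 = 2 − 2 − 0 = 0. So H_2 = 0.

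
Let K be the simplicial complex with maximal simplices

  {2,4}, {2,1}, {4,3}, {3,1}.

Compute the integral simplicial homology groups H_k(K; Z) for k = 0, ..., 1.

H_0 ≅ Z,  H_1 ≅ Z.

We work with the vertex ordering 1 < 2 < 3 < 4. The simplices of K, each written with vertices in increasing order, are:

  0-simplices (4): [1], [2], [3], [4]
  1-simplices (4): [1,2], [1,3], [2,4], [3,4]

so the chain groups are C_0 ≅ Z^4, C_1 ≅ Z^4.

Boundary ∂_1: C_1 → C_0 is given by ∂[p,q] = [q] − [p].
The resulting 4×4 matrix has rank 3, and its Smith normal form has invariant factors (1,1,1).

Now H_k = ker ∂_k / im ∂_{k+1}, so:

  H_0: rank C_0 − rank ∂_1 = 4 − 3 = 1, and the invariant factors of ∂_1 are all 1, so H_0 ≅ Z.
  H_1: rank ker ∂_1 − rank ∂_2 = (4 − 3) − 0 = 1, and there is no ∂_2, so H_1 ≅ Z.

As a check, the Euler characteristic is 4 − 4 = 0, which agrees with 1 − 1 = 0.
(K is a triangulation of the circle S^1.)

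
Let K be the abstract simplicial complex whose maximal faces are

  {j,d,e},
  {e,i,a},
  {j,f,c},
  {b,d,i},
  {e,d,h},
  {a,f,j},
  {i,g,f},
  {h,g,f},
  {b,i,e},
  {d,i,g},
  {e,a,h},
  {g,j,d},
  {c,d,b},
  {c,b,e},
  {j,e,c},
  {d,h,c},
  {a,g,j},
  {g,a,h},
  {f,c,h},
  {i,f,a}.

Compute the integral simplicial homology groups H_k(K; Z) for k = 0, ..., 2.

Take the total order a < b < c < d < e < f < g < h < i < j on the vertex set. Then K (dimension 2) consists of the simplices:

  0-simplices (10): a, b, c, d, e, f, g, h, i, j
  1-simplices (30): ae, af, ag, ah, ai, aj, bc, bd, be, bi, cd, ce, cf, ch, cj, de, dg, dh, di, dj, eh, ei, ej, fg, fh, fi, fj, gh, gi, gj
  2-simplices (20): aeh, aei, afi, afj, agh, agj, bcd, bce, bdi, bei, cdh, cej, cfh, cfj, deh, dej, dgi, dgj, fgh, fgi

so the chain groups are C_0 ≅ Z^10, C_1 ≅ Z^30, C_2 ≅ Z^20.

Boundary ∂_1: C_1 → C_0 sends each edge [p,q] (with p < q) to q − p.
As a 10×30 matrix over Z this has rank 9, with invariant factors (1,1,1,1,1,1,1,1,1).

∂_2: C_2 → C_1 acts by ∂[p,q,r] = [q,r] − [p,r] + [p,q]. For instance
  ∂dej = ej − dj + de,
  ∂afi = fi − ai + af.
This gives a 30×20 integer matrix of rank 20; reducing to Smith normal form yields diagonal entries (1,1,1,1,1,1,1,1,1,1,1,1,1,1,1,1,1,1,1,2).

Computing H_k = (kernel of ∂_k) / (image of ∂_{k+1}):

  H_0: rank C_0 − rank ∂_1 = 10 − 9 = 1, and the invariant factors of ∂_1 are all 1, so H_0 ≅ Z.
  H_1: rank ker ∂_1 − rank ∂_2 = (30 − 9) − 20 = 1, and ∂_2 has invariant factor 2 > 1, so H_1 ≅ Z ⊕ Z/2Z.
  H_2: rank ker ∂_2 − rank ∂_3 = (20 − 20) − 0 = 0, and there is no ∂_3, so H_2 ≅ 0.

As a check, the Euler characteristic is 10 − 30 + 20 = 0, which agrees with 1 − 1 + 0 = 0.
(K is a triangulation of the Klein bottle.)

H_0 = Z,  H_1 = Z ⊕ Z/2Z,  H_2 = 0.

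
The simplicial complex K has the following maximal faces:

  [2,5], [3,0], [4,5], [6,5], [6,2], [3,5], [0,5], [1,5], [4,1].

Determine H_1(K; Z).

Order the vertices as 0 < 1 < 2 < 3 < 4 < 5 < 6. Listing each simplex with vertices in this order, K has dimension 1 with simplices:

  0-simplices (7): [0], [1], [2], [3], [4], [5], [6]
  1-simplices (9): [0,3], [0,5], [1,4], [1,5], [2,5], [2,6], [3,5], [4,5], [5,6]

giving chain groups C_0 ≅ Z^7, C_1 ≅ Z^9.

∂_1: C_1 → C_0 sends each edge [p,q] (with p < q) to q − p. For instance
  ∂[2,6] = [6] − [2].
This gives a 7×9 integer matrix of rank 6; reducing to Smith normal form yields diagonal entries (1,1,1,1,1,1).

Now H_k = ker ∂_k / im ∂_{k+1}, so:

  H_1: rank ker ∂_1 − rank ∂_2 = (9 − 6) − 0 = 3, and there is no ∂_2, so H_1 ≅ Z^3.

(K is a triangulation of a wedge of 3 circles.)

H_1 ≅ Z^3.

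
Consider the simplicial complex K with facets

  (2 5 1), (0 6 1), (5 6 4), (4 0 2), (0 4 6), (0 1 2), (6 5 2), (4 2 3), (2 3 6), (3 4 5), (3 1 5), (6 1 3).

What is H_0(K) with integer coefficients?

Fix the vertex order 0 < 1 < 2 < 3 < 4 < 5 < 6 and write every simplex with vertices in increasing order. Then dim K = 2 and the simplices of K are:

  0-simplices (7): [0], [1], [2], [3], [4], [5], [6]
  1-simplices (18): [0,1], [0,2], [0,4], [0,6], [1,2], [1,3], [1,5], [1,6], [2,3], [2,4], [2,5], [2,6], [3,4], [3,5], [3,6], [4,5], [4,6], [5,6]
  2-simplices (12): [0,1,2], [0,1,6], [0,2,4], [0,4,6], [1,2,5], [1,3,5], [1,3,6], [2,3,4], [2,3,6], [2,5,6], [3,4,5], [4,5,6]

so the chain groups are C_0 ≅ Z^7, C_1 ≅ Z^18, C_2 ≅ Z^12.

Boundary ∂_1: C_1 → C_0 is given by ∂[p,q] = [q] − [p]. For instance
  ∂[3,6] = [6] − [3].
The 7×18 boundary matrix has rank 6 and Smith normal form diag(1,1,1,1,1,1).

Boundary ∂_2: C_2 → C_1 sends each 2-simplex [p,q,r] to [q,r] − [p,r] + [p,q]. For instance
  ∂[0,1,2] = [1,2] − [0,2] + [0,1],
  ∂[2,5,6] = [5,6] − [2,6] + [2,5].
This gives a 18×12 integer matrix of rank 12; reducing to Smith normal form yields diagonal entries (1,1,1,1,1,1,1,1,1,1,1,2).

Computing H_k = (kernel of ∂_k) / (image of ∂_{k+1}):

  H_0: rank C_0 − rank ∂_1 = 7 − 6 = 1, and the invariant factors of ∂_1 are all 1, so H_0 ≅ Z.

H_0 = Z.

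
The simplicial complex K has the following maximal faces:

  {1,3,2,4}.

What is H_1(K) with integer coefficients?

Take the total order 1 < 2 < 3 < 4 on the vertex set. Then K (dimension 3) consists of the simplices:

  0-simplices (4): [1], [2], [3], [4]
  1-simplices (6): [1,2], [1,3], [1,4], [2,3], [2,4], [3,4]
  2-simplices (4): [1,2,3], [1,2,4], [1,3,4], [2,3,4]
  3-simplices (1): [1,2,3,4]

Hence C_0 ≅ Z^4, C_1 ≅ Z^6, C_2 ≅ Z^4, C_3 ≅ Z^1.

Boundary ∂_1: C_1 → C_0 is given by ∂[p,q] = [q] − [p]. For instance
  ∂[1,2] = [2] − [1].
The resulting 4×6 matrix has rank 3, and its Smith normal form has invariant factors (1,1,1).

∂_2: C_2 → C_1 sends each 2-simplex [p,q,r] to [q,r] − [p,r] + [p,q]. For instance
  ∂[1,2,3] = [2,3] − [1,3] + [1,2],
  ∂[1,2,4] = [2,4] − [1,4] + [1,2].
The 6×4 boundary matrix has rank 3 and Smith normal form diag(1,1,1).

Boundary ∂_3: C_3 → C_2 sends each 3-simplex σ to the alternating sum Σ_i (−1)^i (σ with its i-th vertex removed). For instance
  ∂[1,2,3,4] = [2,3,4] − [1,3,4] + [1,2,4] − [1,2,3].
The resulting 4×1 matrix has rank 1, and its Smith normal form has invariant factors (1).

Now H_k = ker ∂_k / im ∂_{k+1}, so:

  H_1: rank ker ∂_1 − rank ∂_2 = (6 − 3) − 3 = 0, and the invariant factors of ∂_2 are all 1, so H_1 = 0.

(K is a triangulation of the 3-simplex.)

H_1 ≅ 0.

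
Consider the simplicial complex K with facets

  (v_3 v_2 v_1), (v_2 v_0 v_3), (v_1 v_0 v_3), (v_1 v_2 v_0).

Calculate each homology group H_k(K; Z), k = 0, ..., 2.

H_0 ≅ Z,  H_1 = 0,  H_2 ≅ Z.

Fix the vertex order v_0 < v_1 < v_2 < v_3 and write every simplex with vertices in increasing order. Then dim K = 2 and the simplices of K are:

  0-simplices (4): [v_0], [v_1], [v_2], [v_3]
  1-simplices (6): [v_0,v_1], [v_0,v_2], [v_0,v_3], [v_1,v_2], [v_1,v_3], [v_2,v_3]
  2-simplices (4): [v_0,v_1,v_2], [v_0,v_1,v_3], [v_0,v_2,v_3], [v_1,v_2,v_3]

giving chain groups C_0 ≅ Z^4, C_1 ≅ Z^6, C_2 ≅ Z^4.

The boundary map ∂_1: C_1 → C_0 sends each edge [p,q] (with p < q) to q − p. For instance
  ∂[v_0,v_2] = [v_2] − [v_0].
As a 4×6 matrix over Z this has rank 3, with invariant factors (1,1,1).

Boundary ∂_2: C_2 → C_1 sends each 2-simplex [p,q,r] to [q,r] − [p,r] + [p,q]. For instance
  ∂[v_1,v_2,v_3] = [v_2,v_3] − [v_1,v_3] + [v_1,v_2],
  ∂[v_0,v_2,v_3] = [v_2,v_3] − [v_0,v_3] + [v_0,v_2].
As a 6×4 matrix over Z this has rank 3, with invariant factors (1,1,1).

Reading off H_k = ker ∂_k / im ∂_{k+1}:

  H_0: rank C_0 − rank ∂_1 = 4 − 3 = 1, and the invariant factors of ∂_1 are all 1, so H_0 = Z.
  H_1: rank ker ∂_1 − rank ∂_2 = (6 − 3) − 3 = 0, and the invariant factors of ∂_2 are all 1, so H_1 = 0.
  H_2: rank ker ∂_2 − rank ∂_3 = (4 − 3) − 0 = 1, and there is no ∂_3, so H_2 = Z.

(K is a triangulation of the 2-sphere S^2.)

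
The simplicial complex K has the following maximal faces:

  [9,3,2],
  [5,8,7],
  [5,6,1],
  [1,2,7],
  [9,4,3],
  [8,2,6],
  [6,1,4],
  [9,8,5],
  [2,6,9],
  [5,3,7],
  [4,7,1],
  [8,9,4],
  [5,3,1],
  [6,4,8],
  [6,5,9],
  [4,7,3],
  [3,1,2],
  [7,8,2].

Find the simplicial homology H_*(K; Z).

Order the vertices as 1 < 2 < 3 < 4 < 5 < 6 < 7 < 8 < 9. Listing each simplex with vertices in this order, K has dimension 2 with simplices:

  0-simplices (9): [1], [2], [3], [4], [5], [6], [7], [8], [9]
  1-simplices (27): (27 of them)
  2-simplices (18): [1,2,3], [1,2,7], [1,3,5], [1,4,6], [1,4,7], [1,5,6], [2,3,9], [2,6,8], [2,6,9], [2,7,8], [3,4,7], [3,4,9], [3,5,7], [4,6,8], [4,8,9], [5,6,9], [5,7,8], [5,8,9]

Hence C_0 ≅ Z^9, C_1 ≅ Z^27, C_2 ≅ Z^18.

∂_1: C_1 → C_0 maps an edge to its endpoints' difference, ∂[p,q] = q − p. For instance
  ∂[4,9] = [9] − [4].
The 9×27 boundary matrix has rank 8 and Smith normal form diag(1,1,1,1,1,1,1,1).

∂_2: C_2 → C_1 maps a triangle to the signed sum of its edges. For instance
  ∂[1,3,5] = [3,5] − [1,5] + [1,3],
  ∂[1,4,6] = [4,6] − [1,6] + [1,4].
This gives a 27×18 integer matrix of rank 18; reducing to Smith normal form yields diagonal entries (1,1,1,1,1,1,1,1,1,1,1,1,1,1,1,1,1,2).

Reading off H_k = ker ∂_k / im ∂_{k+1}:

  H_0: rank C_0 − rank ∂_1 = 9 − 8 = 1, and the invariant factors of ∂_1 are all 1, so H_0 ≅ Z.
  H_1: rank ker ∂_1 − rank ∂_2 = (27 − 8) − 18 = 1, and ∂_2 has invariant factor 2 > 1, so H_1 ≅ Z ⊕ Z/2.
  H_2: rank ker ∂_2 − rank ∂_3 = (18 − 18) − 0 = 0, and there is no ∂_3, so H_2 ≅ 0.

(K is a triangulation of the Klein bottle.)

H_0 = Z,  H_1 = Z ⊕ Z/2,  H_2 = 0.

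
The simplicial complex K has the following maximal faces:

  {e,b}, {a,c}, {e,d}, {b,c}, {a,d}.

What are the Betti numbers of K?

b_0 = 1, b_1 = 1.

Fix the vertex order a < b < c < d < e and write every simplex with vertices in increasing order. Then dim K = 1 and the simplices of K are:

  0-simplices (5): a, b, c, d, e
  1-simplices (5): ac, ad, bc, be, de

so the chain groups are C_0 ≅ Z^5, C_1 ≅ Z^5.

∂_1: C_1 → C_0 is given by ∂[p,q] = [q] − [p]. For instance
  ∂ac = c − a.
The resulting 5×5 matrix has rank 4, and its Smith normal form has invariant factors (1,1,1,1).

Reading off H_k = ker ∂_k / im ∂_{k+1}:

  H_0: rank C_0 − rank ∂_1 = 5 − 4 = 1, and the invariant factors of ∂_1 are all 1, so H_0 ≅ Z.
  H_1: rank ker ∂_1 − rank ∂_2 = (5 − 4) − 0 = 1, and there is no ∂_2, so H_1 ≅ Z.

Hence the Betti numbers are b_0 = 1, b_1 = 1.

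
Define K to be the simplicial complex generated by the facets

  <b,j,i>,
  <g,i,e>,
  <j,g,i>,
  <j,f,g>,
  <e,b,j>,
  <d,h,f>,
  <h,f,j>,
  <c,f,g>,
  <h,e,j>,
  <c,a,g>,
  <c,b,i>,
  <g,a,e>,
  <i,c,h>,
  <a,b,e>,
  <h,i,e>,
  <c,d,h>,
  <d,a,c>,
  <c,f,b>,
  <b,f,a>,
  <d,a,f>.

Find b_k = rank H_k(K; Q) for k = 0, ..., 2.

b_0 = 1, b_1 = 1, b_2 = 0.

Take the total order a < b < c < d < e < f < g < h < i < j on the vertex set. Then K (dimension 2) consists of the simplices:

  0-simplices (10): a, b, c, d, e, f, g, h, i, j
  1-simplices (30): ab, ac, ad, ae, af, ag, bc, be, bf, bi, bj, cd, cf, cg, ch, ci, df, dh, eg, eh, ei, ej, fg, fh, fj, gi, gj, hi, hj, ij
  2-simplices (20): abe, abf, acd, acg, adf, aeg, bcf, bci, bej, bij, cdh, cfg, chi, dfh, egi, ehi, ehj, fgj, fhj, gij

so the chain groups are C_0 ≅ Z^10, C_1 ≅ Z^30, C_2 ≅ Z^20.

Boundary ∂_1: C_1 → C_0 maps an edge to its endpoints' difference, ∂[p,q] = q − p.
The 10×30 boundary matrix has rank 9 and Smith normal form diag(1,1,1,1,1,1,1,1,1).

∂_2: C_2 → C_1 acts by ∂[p,q,r] = [q,r] − [p,r] + [p,q]. For instance
  ∂bci = ci − bi + bc,
  ∂ehi = hi − ei + eh.
As a 30×20 matrix over Z this has rank 20, with invariant factors (1,1,1,1,1,1,1,1,1,1,1,1,1,1,1,1,1,1,1,2).

Now H_k = ker ∂_k / im ∂_{k+1}, so:

  H_0: rank C_0 − rank ∂_1 = 10 − 9 = 1, and the invariant factors of ∂_1 are all 1, so H_0 ≅ Z.
  H_1: rank ker ∂_1 − rank ∂_2 = (30 − 9) − 20 = 1, and ∂_2 has invariant factor 2 > 1, so H_1 ≅ Z ⊕ Z/2.
  H_2: rank ker ∂_2 − rank ∂_3 = (20 − 20) − 0 = 0, and there is no ∂_3, so H_2 ≅ 0.

(K is a triangulation of the Klein bottle.)

Hence the Betti numbers are b_0 = 1, b_1 = 1, b_2 = 0.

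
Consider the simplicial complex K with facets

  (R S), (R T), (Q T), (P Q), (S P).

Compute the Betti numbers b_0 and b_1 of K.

Take the total order P < Q < R < S < T on the vertex set. Then K (dimension 1) consists of the simplices:

  0-simplices (5): P, Q, R, S, T
  1-simplices (5): PQ, PS, QT, RS, RT

Hence C_0 ≅ Z^5, C_1 ≅ Z^5.

The boundary map ∂_1: C_1 → C_0 sends each edge [p,q] (with p < q) to q − p. For instance
  ∂PQ = Q − P.
The resulting 5×5 matrix has rank 4, and its Smith normal form has invariant factors (1,1,1,1).

Reading off H_k = ker ∂_k / im ∂_{k+1}:

  H_0: rank C_0 − rank ∂_1 = 5 − 4 = 1, and the invariant factors of ∂_1 are all 1, so H_0 = Z.
  H_1: rank ker ∂_1 − rank ∂_2 = (5 − 4) − 0 = 1, and there is no ∂_2, so H_1 = Z.

As a check, the Euler characteristic is 5 − 5 = 0, which agrees with 1 − 1 = 0.
(K is a triangulation of the circle S^1.)

Hence the Betti numbers are b_0 = 1, b_1 = 1.

b_0 = 1, b_1 = 1.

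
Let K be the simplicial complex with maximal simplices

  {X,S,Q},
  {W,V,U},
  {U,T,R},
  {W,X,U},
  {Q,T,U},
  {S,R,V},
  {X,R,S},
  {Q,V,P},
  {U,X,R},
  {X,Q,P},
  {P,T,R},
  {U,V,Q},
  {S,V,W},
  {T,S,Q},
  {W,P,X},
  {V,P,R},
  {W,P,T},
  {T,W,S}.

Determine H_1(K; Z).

Fix the vertex order P < Q < R < S < T < U < V < W < X and write every simplex with vertices in increasing order. Then dim K = 2 and the simplices of K are:

  0-simplices (9): P, Q, R, S, T, U, V, W, X
  1-simplices (27): PQ, PR, PT, PV, PW, PX, QS, QT, QU, QV, QX, RS, RT, RU, RV, RX, ST, SV, SW, SX, TU, TW, UV, UW, UX, VW, WX
  2-simplices (18): PQV, PQX, PRT, PRV, PTW, PWX, QST, QSX, QTU, QUV, RSV, RSX, RTU, RUX, STW, SVW, UVW, UWX

giving chain groups C_0 ≅ Z^9, C_1 ≅ Z^27, C_2 ≅ Z^18.

The boundary map ∂_1: C_1 → C_0 sends each edge [p,q] (with p < q) to q − p. For instance
  ∂QU = U − Q.
The 9×27 boundary matrix has rank 8 and Smith normal form diag(1,1,1,1,1,1,1,1).

The boundary map ∂_2: C_2 → C_1 sends each 2-simplex [p,q,r] to [q,r] − [p,r] + [p,q]. For instance
  ∂RUX = UX − RX + RU,
  ∂PTW = TW − PW + PT.
This gives a 27×18 integer matrix of rank 17; reducing to Smith normal form yields diagonal entries (1,1,1,1,1,1,1,1,1,1,1,1,1,1,1,1,1).

From H_k ≅ ker(∂_k) / im(∂_{k+1}) we obtain:

  H_1: rank ker ∂_1 − rank ∂_2 = (27 − 8) − 17 = 2, and the invariant factors of ∂_2 are all 1, so H_1 = Z^2.

H_1 = Z^2.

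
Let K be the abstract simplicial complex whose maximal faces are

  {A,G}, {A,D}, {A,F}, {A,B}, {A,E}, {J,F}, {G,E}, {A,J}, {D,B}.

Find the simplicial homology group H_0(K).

Order the vertices as A < B < D < E < F < G < J. Listing each simplex with vertices in this order, K has dimension 1 with simplices:

  0-simplices (7): A, B, D, E, F, G, J
  1-simplices (9): AB, AD, AE, AF, AG, AJ, BD, EG, FJ

giving chain groups C_0 ≅ Z^7, C_1 ≅ Z^9.

∂_1: C_1 → C_0 maps an edge to its endpoints' difference, ∂[p,q] = q − p.
As a 7×9 matrix over Z this has rank 6, with invariant factors (1,1,1,1,1,1).

Reading off H_k = ker ∂_k / im ∂_{k+1}:

  H_0: rank C_0 − rank ∂_1 = 7 − 6 = 1, and the invariant factors of ∂_1 are all 1, so H_0 ≅ Z.

(K is a triangulation of a wedge of 3 circles.)

H_0 = Z.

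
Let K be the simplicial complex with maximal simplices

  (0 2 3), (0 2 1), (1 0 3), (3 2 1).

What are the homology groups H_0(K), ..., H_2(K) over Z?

H_0 ≅ Z,  H_1 = 0,  H_2 ≅ Z.

Take the total order 0 < 1 < 2 < 3 on the vertex set. Then K (dimension 2) consists of the simplices:

  0-simplices (4): [0], [1], [2], [3]
  1-simplices (6): [0,1], [0,2], [0,3], [1,2], [1,3], [2,3]
  2-simplices (4): [0,1,2], [0,1,3], [0,2,3], [1,2,3]

Hence C_0 ≅ Z^4, C_1 ≅ Z^6, C_2 ≅ Z^4.

The boundary map ∂_1: C_1 → C_0 is given by ∂[p,q] = [q] − [p].
The 4×6 boundary matrix has rank 3 and Smith normal form diag(1,1,1).

Boundary ∂_2: C_2 → C_1 maps a triangle to the signed sum of its edges. For instance
  ∂[0,2,3] = [2,3] − [0,3] + [0,2],
  ∂[1,2,3] = [2,3] − [1,3] + [1,2].
As a 6×4 matrix over Z this has rank 3, with invariant factors (1,1,1).

Computing H_k = (kernel of ∂_k) / (image of ∂_{k+1}):

  H_0: rank C_0 − rank ∂_1 = 4 − 3 = 1, and the invariant factors of ∂_1 are all 1, so H_0 ≅ Z.
  H_1: rank ker ∂_1 − rank ∂_2 = (6 − 3) − 3 = 0, and the invariant factors of ∂_2 are all 1, so H_1 ≅ 0.
  H_2: rank ker ∂_2 − rank ∂_3 = (4 − 3) − 0 = 1, and there is no ∂_3, so H_2 ≅ Z.

(K is a triangulation of the 2-sphere S^2.)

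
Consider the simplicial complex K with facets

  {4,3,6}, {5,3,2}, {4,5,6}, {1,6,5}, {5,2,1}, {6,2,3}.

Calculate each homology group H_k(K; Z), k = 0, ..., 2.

H_0 ≅ Z,  H_1 ≅ Z,  H_2 = 0.

Take the total order 1 < 2 < 3 < 4 < 5 < 6 on the vertex set. Then K (dimension 2) consists of the simplices:

  0-simplices (6): [1], [2], [3], [4], [5], [6]
  1-simplices (12): [1,2], [1,5], [1,6], [2,3], [2,5], [2,6], [3,4], [3,5], [3,6], [4,5], [4,6], [5,6]
  2-simplices (6): [1,2,5], [1,5,6], [2,3,5], [2,3,6], [3,4,6], [4,5,6]

giving chain groups C_0 ≅ Z^6, C_1 ≅ Z^12, C_2 ≅ Z^6.

Boundary ∂_1: C_1 → C_0 maps an edge to its endpoints' difference, ∂[p,q] = q − p.
As a 6×12 matrix over Z this has rank 5, with invariant factors (1,1,1,1,1).

Boundary ∂_2: C_2 → C_1 sends each 2-simplex [p,q,r] to [q,r] − [p,r] + [p,q]. For instance
  ∂[2,3,6] = [3,6] − [2,6] + [2,3],
  ∂[1,5,6] = [5,6] − [1,6] + [1,5].
The 12×6 boundary matrix has rank 6 and Smith normal form diag(1,1,1,1,1,1).

Now H_k = ker ∂_k / im ∂_{k+1}, so:

  H_0: rank C_0 − rank ∂_1 = 6 − 5 = 1, and the invariant factors of ∂_1 are all 1, so H_0 ≅ Z.
  H_1: rank ker ∂_1 − rank ∂_2 = (12 − 5) − 6 = 1, and the invariant factors of ∂_2 are all 1, so H_1 ≅ Z.
  H_2: rank ker ∂_2 − rank ∂_3 = (6 − 6) − 0 = 0, and there is no ∂_3, so H_2 ≅ 0.

As a check, the Euler characteristic is 6 − 12 + 6 = 0, which agrees with 1 − 1 + 0 = 0.
(K is a triangulation of the cylinder S^1 x I.)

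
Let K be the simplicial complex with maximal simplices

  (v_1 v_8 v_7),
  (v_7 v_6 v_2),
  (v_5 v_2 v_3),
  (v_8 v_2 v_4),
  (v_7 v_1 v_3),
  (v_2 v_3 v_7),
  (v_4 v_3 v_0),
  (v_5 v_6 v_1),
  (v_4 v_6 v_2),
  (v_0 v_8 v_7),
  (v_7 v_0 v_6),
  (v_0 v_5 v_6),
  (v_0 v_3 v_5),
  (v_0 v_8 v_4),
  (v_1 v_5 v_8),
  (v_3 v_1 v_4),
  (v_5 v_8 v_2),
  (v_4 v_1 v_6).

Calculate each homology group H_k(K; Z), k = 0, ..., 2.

Take the total order v_0 < v_1 < v_2 < v_3 < v_4 < v_5 < v_6 < v_7 < v_8 on the vertex set. Then K (dimension 2) consists of the simplices:

  0-simplices (9): [v_0], [v_1], [v_2], [v_3], [v_4], [v_5], [v_6], [v_7], [v_8]
  1-simplices (27): (27 of them)
  2-simplices (18): (18 of them)

giving chain groups C_0 ≅ Z^9, C_1 ≅ Z^27, C_2 ≅ Z^18.

∂_1: C_1 → C_0 is given by ∂[p,q] = [q] − [p].
The resulting 9×27 matrix has rank 8, and its Smith normal form has invariant factors (1,1,1,1,1,1,1,1).

∂_2: C_2 → C_1 acts by ∂[p,q,r] = [q,r] − [p,r] + [p,q]. For instance
  ∂[v_0,v_6,v_7] = [v_6,v_7] − [v_0,v_7] + [v_0,v_6],
  ∂[v_0,v_3,v_4] = [v_3,v_4] − [v_0,v_4] + [v_0,v_3].
As a 27×18 matrix over Z this has rank 17, with invariant factors (1,1,1,1,1,1,1,1,1,1,1,1,1,1,1,1,1).

Reading off H_k = ker ∂_k / im ∂_{k+1}:

  H_0: rank C_0 − rank ∂_1 = 9 − 8 = 1, and the invariant factors of ∂_1 are all 1, so H_0 = Z.
  H_1: rank ker ∂_1 − rank ∂_2 = (27 − 8) − 17 = 2, and the invariant factors of ∂_2 are all 1, so H_1 = Z^2.
  H_2: rank ker ∂_2 − rank ∂_3 = (18 − 17) − 0 = 1, and there is no ∂_3, so H_2 = Z.

As a check, the Euler characteristic is 9 − 27 + 18 = 0, which agrees with 1 − 2 + 1 = 0.
(K is a triangulation of the torus T^2.)

H_0 ≅ Z,  H_1 ≅ Z^2,  H_2 ≅ Z.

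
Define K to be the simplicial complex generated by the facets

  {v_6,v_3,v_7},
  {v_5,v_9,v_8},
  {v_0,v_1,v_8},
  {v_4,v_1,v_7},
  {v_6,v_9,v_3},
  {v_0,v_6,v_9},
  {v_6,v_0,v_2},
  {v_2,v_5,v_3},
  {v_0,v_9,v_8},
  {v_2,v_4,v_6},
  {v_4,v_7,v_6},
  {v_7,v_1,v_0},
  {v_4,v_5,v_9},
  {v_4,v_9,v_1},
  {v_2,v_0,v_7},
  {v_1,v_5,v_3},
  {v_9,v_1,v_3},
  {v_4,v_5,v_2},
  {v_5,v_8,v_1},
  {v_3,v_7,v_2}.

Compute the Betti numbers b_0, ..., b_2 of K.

K has 10 vertices, 30 edges, 20 triangles.
rank ∂_0 = 0, rank ∂_1 = 9 ⇒ b_0 = 10 − 0 − 9 = 1; all invariant factors of ∂_1 are 1 so no torsion. So H_0 ≅ Z.
rank ∂_1 = 9, rank ∂_2 = 20 ⇒ b_1 = 30 − 9 − 20 = 1; ∂_2 has invariant factor(s) [2] giving torsion. So H_1 ≅ Z ⊕ Z/2Z.
rank ∂_2 = 20, rank ∂_3 = 0 ⇒ b_2 = 20 − 20 − 0 = 0. So H_2 ≅ 0.

b_0 = 1, b_1 = 1, b_2 = 0.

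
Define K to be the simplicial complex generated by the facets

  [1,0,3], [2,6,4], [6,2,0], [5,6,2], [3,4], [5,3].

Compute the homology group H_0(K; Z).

Fix the vertex order 0 < 1 < 2 < 3 < 4 < 5 < 6 and write every simplex with vertices in increasing order. Then dim K = 2 and the simplices of K are:

  0-simplices (7): [0], [1], [2], [3], [4], [5], [6]
  1-simplices (12): [0,1], [0,2], [0,3], [0,6], [1,3], [2,4], [2,5], [2,6], [3,4], [3,5], [4,6], [5,6]
  2-simplices (4): [0,1,3], [0,2,6], [2,4,6], [2,5,6]

Hence C_0 ≅ Z^7, C_1 ≅ Z^12, C_2 ≅ Z^4.

The boundary map ∂_1: C_1 → C_0 maps an edge to its endpoints' difference, ∂[p,q] = q − p. For instance
  ∂[0,6] = [6] − [0].
This gives a 7×12 integer matrix of rank 6; reducing to Smith normal form yields diagonal entries (1,1,1,1,1,1).

Boundary ∂_2: C_2 → C_1 acts by ∂[p,q,r] = [q,r] − [p,r] + [p,q]. For instance
  ∂[0,1,3] = [1,3] − [0,3] + [0,1],
  ∂[2,4,6] = [4,6] − [2,6] + [2,4].
The 12×4 boundary matrix has rank 4 and Smith normal form diag(1,1,1,1).

From H_k ≅ ker(∂_k) / im(∂_{k+1}) we obtain:

  H_0: rank C_0 − rank ∂_1 = 7 − 6 = 1, and the invariant factors of ∂_1 are all 1, so H_0 ≅ Z.

H_0 ≅ Z.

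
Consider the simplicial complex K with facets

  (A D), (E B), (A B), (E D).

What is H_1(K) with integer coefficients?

Fix the vertex order A < B < D < E and write every simplex with vertices in increasing order. Then dim K = 1 and the simplices of K are:

  0-simplices (4): A, B, D, E
  1-simplices (4): AB, AD, BE, DE

Hence C_0 ≅ Z^4, C_1 ≅ Z^4.

∂_1: C_1 → C_0 maps an edge to its endpoints' difference, ∂[p,q] = q − p. For instance
  ∂AB = B − A.
The 4×4 boundary matrix has rank 3 and Smith normal form diag(1,1,1).

Computing H_k = (kernel of ∂_k) / (image of ∂_{k+1}):

  H_1: rank ker ∂_1 − rank ∂_2 = (4 − 3) − 0 = 1, and there is no ∂_2, so H_1 = Z.

(K is a triangulation of the circle S^1.)

H_1 ≅ Z.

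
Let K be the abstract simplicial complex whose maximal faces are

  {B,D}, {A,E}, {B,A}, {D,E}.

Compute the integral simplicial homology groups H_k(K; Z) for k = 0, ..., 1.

H_0 = Z,  H_1 = Z.

K has 4 vertices, 4 edges.
rank ∂_0 = 0, rank ∂_1 = 3 ⇒ b_0 = 4 − 0 − 3 = 1; all invariant factors of ∂_1 are 1 so no torsion. So H_0 ≅ Z.
rank ∂_1 = 3, rank ∂_2 = 0 ⇒ b_1 = 4 − 3 − 0 = 1. So H_1 ≅ Z.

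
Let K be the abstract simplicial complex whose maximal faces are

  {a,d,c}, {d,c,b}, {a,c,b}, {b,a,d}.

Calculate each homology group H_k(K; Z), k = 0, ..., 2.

H_0 = Z,  H_1 = 0,  H_2 = Z.

Fix the vertex order a < b < c < d and write every simplex with vertices in increasing order. Then dim K = 2 and the simplices of K are:

  0-simplices (4): a, b, c, d
  1-simplices (6): ab, ac, ad, bc, bd, cd
  2-simplices (4): abc, abd, acd, bcd

so the chain groups are C_0 ≅ Z^4, C_1 ≅ Z^6, C_2 ≅ Z^4.

The boundary map ∂_1: C_1 → C_0 maps an edge to its endpoints' difference, ∂[p,q] = q − p. For instance
  ∂bc = c − b.
This gives a 4×6 integer matrix of rank 3; reducing to Smith normal form yields diagonal entries (1,1,1).

Boundary ∂_2: C_2 → C_1 sends each 2-simplex [p,q,r] to [q,r] − [p,r] + [p,q]. For instance
  ∂bcd = cd − bd + bc,
  ∂abd = bd − ad + ab.
This gives a 6×4 integer matrix of rank 3; reducing to Smith normal form yields diagonal entries (1,1,1).

Reading off H_k = ker ∂_k / im ∂_{k+1}:

  H_0: rank C_0 − rank ∂_1 = 4 − 3 = 1, and the invariant factors of ∂_1 are all 1, so H_0 = Z.
  H_1: rank ker ∂_1 − rank ∂_2 = (6 − 3) − 3 = 0, and the invariant factors of ∂_2 are all 1, so H_1 = 0.
  H_2: rank ker ∂_2 − rank ∂_3 = (4 − 3) − 0 = 1, and there is no ∂_3, so H_2 = Z.

(K is a triangulation of the 2-sphere S^2.)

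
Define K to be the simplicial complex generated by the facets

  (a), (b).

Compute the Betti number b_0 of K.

Take the total order a < b on the vertex set. Then K (dimension 0) consists of the simplices:

  0-simplices (2): a, b

giving chain groups C_0 ≅ Z^2.

Reading off H_k = ker ∂_k / im ∂_{k+1}:

  H_0: rank C_0 − rank ∂_1 = 2 − 0 = 2, and there is no ∂_1, so H_0 ≅ Z^2.

Hence the Betti numbers are b_0 = 2.

b_0 = 2.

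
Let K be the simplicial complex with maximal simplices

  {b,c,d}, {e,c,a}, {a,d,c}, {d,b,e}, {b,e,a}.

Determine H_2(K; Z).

We work with the vertex ordering a < b < c < d < e. The simplices of K, each written with vertices in increasing order, are:

  0-simplices (5): a, b, c, d, e
  1-simplices (10): ab, ac, ad, ae, bc, bd, be, cd, ce, de
  2-simplices (5): abe, acd, ace, bcd, bde

giving chain groups C_0 ≅ Z^5, C_1 ≅ Z^10, C_2 ≅ Z^5.

Boundary ∂_1: C_1 → C_0 maps an edge to its endpoints' difference, ∂[p,q] = q − p. For instance
  ∂de = e − d.
As a 5×10 matrix over Z this has rank 4, with invariant factors (1,1,1,1).

Boundary ∂_2: C_2 → C_1 sends each 2-simplex [p,q,r] to [q,r] − [p,r] + [p,q]. For instance
  ∂abe = be − ae + ab,
  ∂bcd = cd − bd + bc.
The 10×5 boundary matrix has rank 5 and Smith normal form diag(1,1,1,1,1).

Computing H_k = (kernel of ∂_k) / (image of ∂_{k+1}):

  H_2: rank ker ∂_2 − rank ∂_3 = (5 − 5) − 0 = 0, and there is no ∂_3, so H_2 = 0.

(K is a triangulation of the Möbius band.)

H_2 ≅ 0.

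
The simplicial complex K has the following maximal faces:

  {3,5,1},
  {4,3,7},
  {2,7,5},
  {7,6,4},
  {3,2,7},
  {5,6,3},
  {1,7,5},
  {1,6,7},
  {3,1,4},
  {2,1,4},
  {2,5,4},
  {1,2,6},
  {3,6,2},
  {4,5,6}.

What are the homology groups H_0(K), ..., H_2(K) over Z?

H_0 = Z,  H_1 = Z^2,  H_2 = Z.

Take the total order 1 < 2 < 3 < 4 < 5 < 6 < 7 on the vertex set. Then K (dimension 2) consists of the simplices:

  0-simplices (7): [1], [2], [3], [4], [5], [6], [7]
  1-simplices (21): [1,2], [1,3], [1,4], [1,5], [1,6], [1,7], [2,3], [2,4], [2,5], [2,6], [2,7], [3,4], [3,5], [3,6], [3,7], [4,5], [4,6], [4,7], [5,6], [5,7], [6,7]
  2-simplices (14): [1,2,4], [1,2,6], [1,3,4], [1,3,5], [1,5,7], [1,6,7], [2,3,6], [2,3,7], [2,4,5], [2,5,7], [3,4,7], [3,5,6], [4,5,6], [4,6,7]

Hence C_0 ≅ Z^7, C_1 ≅ Z^21, C_2 ≅ Z^14.

∂_1: C_1 → C_0 maps an edge to its endpoints' difference, ∂[p,q] = q − p.
The resulting 7×21 matrix has rank 6, and its Smith normal form has invariant factors (1,1,1,1,1,1).

The boundary map ∂_2: C_2 → C_1 acts by ∂[p,q,r] = [q,r] − [p,r] + [p,q]. For instance
  ∂[1,6,7] = [6,7] − [1,7] + [1,6],
  ∂[3,5,6] = [5,6] − [3,6] + [3,5].
As a 21×14 matrix over Z this has rank 13, with invariant factors (1,1,1,1,1,1,1,1,1,1,1,1,1).

Reading off H_k = ker ∂_k / im ∂_{k+1}:

  H_0: rank C_0 − rank ∂_1 = 7 − 6 = 1, and the invariant factors of ∂_1 are all 1, so H_0 = Z.
  H_1: rank ker ∂_1 − rank ∂_2 = (21 − 6) − 13 = 2, and the invariant factors of ∂_2 are all 1, so H_1 = Z^2.
  H_2: rank ker ∂_2 − rank ∂_3 = (14 − 13) − 0 = 1, and there is no ∂_3, so H_2 = Z.

(K is a triangulation of the torus T^2.)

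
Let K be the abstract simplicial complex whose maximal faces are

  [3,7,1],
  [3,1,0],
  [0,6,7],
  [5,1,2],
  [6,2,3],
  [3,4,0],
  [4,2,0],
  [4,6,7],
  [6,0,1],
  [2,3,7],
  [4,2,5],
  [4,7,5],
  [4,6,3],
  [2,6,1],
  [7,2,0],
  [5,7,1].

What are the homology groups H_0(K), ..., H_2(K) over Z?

Order the vertices as 0 < 1 < 2 < 3 < 4 < 5 < 6 < 7. Listing each simplex with vertices in this order, K has dimension 2 with simplices:

  0-simplices (8): [0], [1], [2], [3], [4], [5], [6], [7]
  1-simplices (24): (24 of them)
  2-simplices (16): [0,1,3], [0,1,6], [0,2,4], [0,2,7], [0,3,4], [0,6,7], [1,2,5], [1,2,6], [1,3,7], [1,5,7], [2,3,6], [2,3,7], [2,4,5], [3,4,6], [4,5,7], [4,6,7]

giving chain groups C_0 ≅ Z^8, C_1 ≅ Z^24, C_2 ≅ Z^16.

The boundary map ∂_1: C_1 → C_0 is given by ∂[p,q] = [q] − [p]. For instance
  ∂[0,6] = [6] − [0].
The resulting 8×24 matrix has rank 7, and its Smith normal form has invariant factors (1,1,1,1,1,1,1).

∂_2: C_2 → C_1 maps a triangle to the signed sum of its edges. For instance
  ∂[0,3,4] = [3,4] − [0,4] + [0,3],
  ∂[1,2,5] = [2,5] − [1,5] + [1,2].
The 24×16 boundary matrix has rank 15 and Smith normal form diag(1,1,1,1,1,1,1,1,1,1,1,1,1,1,1).

Computing H_k = (kernel of ∂_k) / (image of ∂_{k+1}):

  H_0: rank C_0 − rank ∂_1 = 8 − 7 = 1, and the invariant factors of ∂_1 are all 1, so H_0 ≅ Z.
  H_1: rank ker ∂_1 − rank ∂_2 = (24 − 7) − 15 = 2, and the invariant factors of ∂_2 are all 1, so H_1 ≅ Z^2.
  H_2: rank ker ∂_2 − rank ∂_3 = (16 − 15) − 0 = 1, and there is no ∂_3, so H_2 ≅ Z.

H_0 = Z,  H_1 = Z^2,  H_2 = Z.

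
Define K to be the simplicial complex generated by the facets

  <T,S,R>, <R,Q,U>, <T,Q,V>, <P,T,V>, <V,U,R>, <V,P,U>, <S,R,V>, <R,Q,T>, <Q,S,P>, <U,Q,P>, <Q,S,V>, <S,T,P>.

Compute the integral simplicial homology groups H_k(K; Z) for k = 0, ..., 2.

K has 7 vertices, 18 edges, 12 triangles.
rank ∂_0 = 0, rank ∂_1 = 6 ⇒ b_0 = 7 − 0 − 6 = 1; all invariant factors of ∂_1 are 1 so no torsion. So H_0 = Z.
rank ∂_1 = 6, rank ∂_2 = 12 ⇒ b_1 = 18 − 6 − 12 = 0; ∂_2 has invariant factor(s) [2] giving torsion. So H_1 = Z/2Z.
rank ∂_2 = 12, rank ∂_3 = 0 ⇒ b_2 = 12 − 12 − 0 = 0. So H_2 = 0.

H_0 = Z,  H_1 = Z/2Z,  H_2 = 0.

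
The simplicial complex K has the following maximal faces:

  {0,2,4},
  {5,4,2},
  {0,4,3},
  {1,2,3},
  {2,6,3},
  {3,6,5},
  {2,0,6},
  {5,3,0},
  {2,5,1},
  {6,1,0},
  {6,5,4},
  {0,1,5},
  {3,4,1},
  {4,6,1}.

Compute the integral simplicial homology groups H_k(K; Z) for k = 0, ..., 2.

H_0 ≅ Z,  H_1 ≅ Z^2,  H_2 ≅ Z.

Take the total order 0 < 1 < 2 < 3 < 4 < 5 < 6 on the vertex set. Then K (dimension 2) consists of the simplices:

  0-simplices (7): [0], [1], [2], [3], [4], [5], [6]
  1-simplices (21): [0,1], [0,2], [0,3], [0,4], [0,5], [0,6], [1,2], [1,3], [1,4], [1,5], [1,6], [2,3], [2,4], [2,5], [2,6], [3,4], [3,5], [3,6], [4,5], [4,6], [5,6]
  2-simplices (14): [0,1,5], [0,1,6], [0,2,4], [0,2,6], [0,3,4], [0,3,5], [1,2,3], [1,2,5], [1,3,4], [1,4,6], [2,3,6], [2,4,5], [3,5,6], [4,5,6]

giving chain groups C_0 ≅ Z^7, C_1 ≅ Z^21, C_2 ≅ Z^14.

Boundary ∂_1: C_1 → C_0 is given by ∂[p,q] = [q] − [p]. For instance
  ∂[0,1] = [1] − [0].
The resulting 7×21 matrix has rank 6, and its Smith normal form has invariant factors (1,1,1,1,1,1).

The boundary map ∂_2: C_2 → C_1 maps a triangle to the signed sum of its edges. For instance
  ∂[2,3,6] = [3,6] − [2,6] + [2,3],
  ∂[4,5,6] = [5,6] − [4,6] + [4,5].
The resulting 21×14 matrix has rank 13, and its Smith normal form has invariant factors (1,1,1,1,1,1,1,1,1,1,1,1,1).

Now H_k = ker ∂_k / im ∂_{k+1}, so:

  H_0: rank C_0 − rank ∂_1 = 7 − 6 = 1, and the invariant factors of ∂_1 are all 1, so H_0 ≅ Z.
  H_1: rank ker ∂_1 − rank ∂_2 = (21 − 6) − 13 = 2, and the invariant factors of ∂_2 are all 1, so H_1 ≅ Z^2.
  H_2: rank ker ∂_2 − rank ∂_3 = (14 − 13) − 0 = 1, and there is no ∂_3, so H_2 ≅ Z.

(K is a triangulation of the torus T^2.)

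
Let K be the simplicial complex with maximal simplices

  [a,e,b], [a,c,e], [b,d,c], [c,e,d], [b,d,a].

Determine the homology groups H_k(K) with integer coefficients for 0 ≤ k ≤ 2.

Take the total order a < b < c < d < e on the vertex set. Then K (dimension 2) consists of the simplices:

  0-simplices (5): a, b, c, d, e
  1-simplices (10): ab, ac, ad, ae, bc, bd, be, cd, ce, de
  2-simplices (5): abd, abe, ace, bcd, cde

giving chain groups C_0 ≅ Z^5, C_1 ≅ Z^10, C_2 ≅ Z^5.

The boundary map ∂_1: C_1 → C_0 sends each edge [p,q] (with p < q) to q − p. For instance
  ∂ae = e − a.
The resulting 5×10 matrix has rank 4, and its Smith normal form has invariant factors (1,1,1,1).

The boundary map ∂_2: C_2 → C_1 maps a triangle to the signed sum of its edges. For instance
  ∂ace = ce − ae + ac,
  ∂bcd = cd − bd + bc.
The resulting 10×5 matrix has rank 5, and its Smith normal form has invariant factors (1,1,1,1,1).

Computing H_k = (kernel of ∂_k) / (image of ∂_{k+1}):

  H_0: rank C_0 − rank ∂_1 = 5 − 4 = 1, and the invariant factors of ∂_1 are all 1, so H_0 ≅ Z.
  H_1: rank ker ∂_1 − rank ∂_2 = (10 − 4) − 5 = 1, and the invariant factors of ∂_2 are all 1, so H_1 ≅ Z.
  H_2: rank ker ∂_2 − rank ∂_3 = (5 − 5) − 0 = 0, and there is no ∂_3, so H_2 ≅ 0.

H_0 = Z,  H_1 = Z,  H_2 = 0.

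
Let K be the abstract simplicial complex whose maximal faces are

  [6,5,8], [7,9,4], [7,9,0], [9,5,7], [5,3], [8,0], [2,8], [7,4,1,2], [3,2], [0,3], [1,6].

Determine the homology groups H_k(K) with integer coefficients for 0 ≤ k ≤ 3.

Take the total order 0 < 1 < 2 < 3 < 4 < 5 < 6 < 7 < 8 < 9 on the vertex set. Then K (dimension 3) consists of the simplices:

  0-simplices (10): [0], [1], [2], [3], [4], [5], [6], [7], [8], [9]
  1-simplices (21): [0,3], [0,7], [0,8], [0,9], [1,2], [1,4], [1,6], [1,7], [2,3], [2,4], [2,7], [2,8], [3,5], [4,7], [4,9], [5,6], [5,7], [5,8], [5,9], [6,8], [7,9]
  2-simplices (8): [0,7,9], [1,2,4], [1,2,7], [1,4,7], [2,4,7], [4,7,9], [5,6,8], [5,7,9]
  3-simplices (1): [1,2,4,7]

so the chain groups are C_0 ≅ Z^10, C_1 ≅ Z^21, C_2 ≅ Z^8, C_3 ≅ Z^1.

Boundary ∂_1: C_1 → C_0 maps an edge to its endpoints' difference, ∂[p,q] = q − p.
The 10×21 boundary matrix has rank 9 and Smith normal form diag(1,1,1,1,1,1,1,1,1).

Boundary ∂_2: C_2 → C_1 maps a triangle to the signed sum of its edges. For instance
  ∂[5,7,9] = [7,9] − [5,9] + [5,7],
  ∂[0,7,9] = [7,9] − [0,9] + [0,7].
The 21×8 boundary matrix has rank 7 and Smith normal form diag(1,1,1,1,1,1,1).

∂_3: C_3 → C_2 sends each 3-simplex σ to the alternating sum Σ_i (−1)^i (σ with its i-th vertex removed). For instance
  ∂[1,2,4,7] = [2,4,7] − [1,4,7] + [1,2,7] − [1,2,4].
The resulting 8×1 matrix has rank 1, and its Smith normal form has invariant factors (1).

Computing H_k = (kernel of ∂_k) / (image of ∂_{k+1}):

  H_0: rank C_0 − rank ∂_1 = 10 − 9 = 1, and the invariant factors of ∂_1 are all 1, so H_0 ≅ Z.
  H_1: rank ker ∂_1 − rank ∂_2 = (21 − 9) − 7 = 5, and the invariant factors of ∂_2 are all 1, so H_1 ≅ Z^5.
  H_2: rank ker ∂_2 − rank ∂_3 = (8 − 7) − 1 = 0, and the invariant factors of ∂_3 are all 1, so H_2 ≅ 0.
  H_3: rank ker ∂_3 − rank ∂_4 = (1 − 1) − 0 = 0, and there is no ∂_4, so H_3 ≅ 0.

H_0 = Z,  H_1 = Z^5,  H_2 = 0,  H_3 = 0.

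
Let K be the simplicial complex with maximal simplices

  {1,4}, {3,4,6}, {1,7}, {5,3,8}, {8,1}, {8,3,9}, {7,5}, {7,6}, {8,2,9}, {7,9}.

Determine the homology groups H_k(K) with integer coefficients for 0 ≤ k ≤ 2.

We work with the vertex ordering 1 < 2 < 3 < 4 < 5 < 6 < 7 < 8 < 9. The simplices of K, each written with vertices in increasing order, are:

  0-simplices (9): [1], [2], [3], [4], [5], [6], [7], [8], [9]
  1-simplices (16): [1,4], [1,7], [1,8], [2,8], [2,9], [3,4], [3,5], [3,6], [3,8], [3,9], [4,6], [5,7], [5,8], [6,7], [7,9], [8,9]
  2-simplices (4): [2,8,9], [3,4,6], [3,5,8], [3,8,9]

giving chain groups C_0 ≅ Z^9, C_1 ≅ Z^16, C_2 ≅ Z^4.

The boundary map ∂_1: C_1 → C_0 is given by ∂[p,q] = [q] − [p]. For instance
  ∂[3,5] = [5] − [3].
As a 9×16 matrix over Z this has rank 8, with invariant factors (1,1,1,1,1,1,1,1).

The boundary map ∂_2: C_2 → C_1 sends each 2-simplex [p,q,r] to [q,r] − [p,r] + [p,q]. For instance
  ∂[2,8,9] = [8,9] − [2,9] + [2,8],
  ∂[3,5,8] = [5,8] − [3,8] + [3,5].
The resulting 16×4 matrix has rank 4, and its Smith normal form has invariant factors (1,1,1,1).

From H_k ≅ ker(∂_k) / im(∂_{k+1}) we obtain:

  H_0: rank C_0 − rank ∂_1 = 9 − 8 = 1, and the invariant factors of ∂_1 are all 1, so H_0 = Z.
  H_1: rank ker ∂_1 − rank ∂_2 = (16 − 8) − 4 = 4, and the invariant factors of ∂_2 are all 1, so H_1 = Z^4.
  H_2: rank ker ∂_2 − rank ∂_3 = (4 − 4) − 0 = 0, and there is no ∂_3, so H_2 = 0.

H_0 = Z,  H_1 = Z^4,  H_2 = 0.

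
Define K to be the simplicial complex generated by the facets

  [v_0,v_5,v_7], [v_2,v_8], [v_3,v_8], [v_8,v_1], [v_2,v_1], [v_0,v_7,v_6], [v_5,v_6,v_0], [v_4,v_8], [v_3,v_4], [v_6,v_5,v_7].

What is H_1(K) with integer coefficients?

H_1 ≅ Z^2.

Order the vertices as v_0 < v_1 < v_2 < v_3 < v_4 < v_5 < v_6 < v_7 < v_8. Listing each simplex with vertices in this order, K has dimension 2 with simplices:

  0-simplices (9): [v_0], [v_1], [v_2], [v_3], [v_4], [v_5], [v_6], [v_7], [v_8]
  1-simplices (12): [v_0,v_5], [v_0,v_6], [v_0,v_7], [v_1,v_2], [v_1,v_8], [v_2,v_8], [v_3,v_4], [v_3,v_8], [v_4,v_8], [v_5,v_6], [v_5,v_7], [v_6,v_7]
  2-simplices (4): [v_0,v_5,v_6], [v_0,v_5,v_7], [v_0,v_6,v_7], [v_5,v_6,v_7]

giving chain groups C_0 ≅ Z^9, C_1 ≅ Z^12, C_2 ≅ Z^4.

Boundary ∂_1: C_1 → C_0 sends each edge [p,q] (with p < q) to q − p. For instance
  ∂[v_3,v_4] = [v_4] − [v_3].
As a 9×12 matrix over Z this has rank 7, with invariant factors (1,1,1,1,1,1,1).

∂_2: C_2 → C_1 sends each 2-simplex [p,q,r] to [q,r] − [p,r] + [p,q]. For instance
  ∂[v_0,v_5,v_7] = [v_5,v_7] − [v_0,v_7] + [v_0,v_5],
  ∂[v_5,v_6,v_7] = [v_6,v_7] − [v_5,v_7] + [v_5,v_6].
The 12×4 boundary matrix has rank 3 and Smith normal form diag(1,1,1).

From H_k ≅ ker(∂_k) / im(∂_{k+1}) we obtain:

  H_1: rank ker ∂_1 − rank ∂_2 = (12 − 7) − 3 = 2, and the invariant factors of ∂_2 are all 1, so H_1 ≅ Z^2.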